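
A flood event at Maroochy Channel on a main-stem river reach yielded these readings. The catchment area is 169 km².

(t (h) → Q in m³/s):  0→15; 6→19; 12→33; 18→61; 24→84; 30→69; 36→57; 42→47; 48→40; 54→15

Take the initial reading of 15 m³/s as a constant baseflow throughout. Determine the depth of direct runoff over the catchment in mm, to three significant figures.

d ≈ 37.1 mm

Direct runoff: 0.0, 4.0, 18.0, 46.0, 69.0, 54.0, 42.0, 32.0, 25.0, 0.0 m³/s; ΣQ_DR = 290.0 m³/s.
V = ΣQ_DR · Δt = 290.0 × 21600 s = 6.264 × 10^6 m³.
Over A = 169 km², depth = V / A = 37.1 mm.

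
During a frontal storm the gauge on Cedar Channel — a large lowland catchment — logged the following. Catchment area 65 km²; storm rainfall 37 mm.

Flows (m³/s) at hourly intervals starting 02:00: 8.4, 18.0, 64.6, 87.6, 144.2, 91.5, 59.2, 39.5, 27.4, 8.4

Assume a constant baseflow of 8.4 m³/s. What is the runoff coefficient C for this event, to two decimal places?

ΣQ_DR = 464.8 m³/s; V = ΣQ_DR·Δt = 1.673 × 10^6 m³.
Runoff depth d = V / A = 25.74 mm.
C = d / P = 25.74 / 37 = 0.70.

C ≈ 0.70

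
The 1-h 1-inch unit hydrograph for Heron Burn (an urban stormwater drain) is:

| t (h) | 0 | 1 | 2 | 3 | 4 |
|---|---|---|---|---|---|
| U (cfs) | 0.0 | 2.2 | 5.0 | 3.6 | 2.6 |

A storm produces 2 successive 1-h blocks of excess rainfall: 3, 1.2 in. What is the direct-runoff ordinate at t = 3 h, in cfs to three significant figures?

Q ≈ 16.8 cfs

By discrete convolution, Q_j = Σ (P_i / 1 in) · U_{j−i}.
At t = 3 h (j=3): Q = (3/1)·3.6 + (1.2/1)·5.0 = 16.8 cfs.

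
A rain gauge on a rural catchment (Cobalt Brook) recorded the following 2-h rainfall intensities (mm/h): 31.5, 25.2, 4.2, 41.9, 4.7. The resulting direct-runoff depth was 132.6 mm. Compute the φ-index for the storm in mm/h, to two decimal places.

φ ≈ 10.77 mm/h

Only the 3 blocks with intensity above φ contribute runoff: 31.5, 25.2, 41.9 mm/h.
Σ(I−φ)·Δt = d  ⇒  (31.5+25.2+41.9 − 3φ)·2 = 132.6
φ = (98.60 − 132.6/2) / 3 = 10.77 mm/h.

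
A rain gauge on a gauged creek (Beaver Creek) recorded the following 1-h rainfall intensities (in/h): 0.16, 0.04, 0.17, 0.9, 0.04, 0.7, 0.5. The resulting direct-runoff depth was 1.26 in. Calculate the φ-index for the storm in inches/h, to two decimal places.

Only the 3 blocks with intensity above φ contribute runoff: 0.9, 0.7, 0.5 in/h.
Σ(I−φ)·Δt = d  ⇒  (0.9+0.7+0.5 − 3φ)·1 = 1.26
φ = (2.100 − 1.26/1) / 3 = 0.28 in/h.

φ ≈ 0.28 in/h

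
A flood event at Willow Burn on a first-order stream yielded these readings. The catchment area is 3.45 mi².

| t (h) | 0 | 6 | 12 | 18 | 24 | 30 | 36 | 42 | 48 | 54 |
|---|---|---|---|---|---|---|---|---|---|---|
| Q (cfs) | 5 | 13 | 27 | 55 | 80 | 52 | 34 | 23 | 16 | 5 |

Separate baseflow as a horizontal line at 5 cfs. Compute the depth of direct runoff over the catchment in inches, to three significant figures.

d ≈ 0.701 in

Direct runoff: 0.0, 8.0, 22.0, 50.0, 75.0, 47.0, 29.0, 18.0, 11.0, 0.0 cfs; ΣQ_DR = 260.0 cfs.
V = ΣQ_DR · Δt = 260.0 × 21600 s = 5.616 × 10^6 ft³.
Over A = 3.45 mi², depth = V / A = 0.701 in.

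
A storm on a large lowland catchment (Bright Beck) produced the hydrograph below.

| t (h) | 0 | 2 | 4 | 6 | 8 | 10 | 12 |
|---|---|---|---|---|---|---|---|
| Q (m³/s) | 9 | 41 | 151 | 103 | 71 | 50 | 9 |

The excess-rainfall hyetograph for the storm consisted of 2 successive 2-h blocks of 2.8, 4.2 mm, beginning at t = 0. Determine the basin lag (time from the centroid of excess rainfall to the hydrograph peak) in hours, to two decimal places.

t_L ≈ 1.80 h

Centroid of excess rainfall: t_c = Σ P_i·t̄_i / ΣP_i = 2.2000 h (block centres at 1, 3 h).
Hydrograph peak occurs at t = 4 h, so basin lag t_L = 4 − 2.2000 = 1.80 h.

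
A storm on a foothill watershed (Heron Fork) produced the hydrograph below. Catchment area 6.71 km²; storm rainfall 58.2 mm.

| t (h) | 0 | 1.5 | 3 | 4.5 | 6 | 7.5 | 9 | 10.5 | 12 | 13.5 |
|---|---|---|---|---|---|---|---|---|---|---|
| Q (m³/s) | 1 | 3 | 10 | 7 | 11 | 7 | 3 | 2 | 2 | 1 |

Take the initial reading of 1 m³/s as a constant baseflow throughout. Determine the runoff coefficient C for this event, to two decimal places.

ΣQ_DR = 37.00 m³/s; V = ΣQ_DR·Δt = 1.998 × 10^5 m³.
Runoff depth d = V / A = 29.78 mm.
C = d / P = 29.78 / 58.2 = 0.51.

C ≈ 0.51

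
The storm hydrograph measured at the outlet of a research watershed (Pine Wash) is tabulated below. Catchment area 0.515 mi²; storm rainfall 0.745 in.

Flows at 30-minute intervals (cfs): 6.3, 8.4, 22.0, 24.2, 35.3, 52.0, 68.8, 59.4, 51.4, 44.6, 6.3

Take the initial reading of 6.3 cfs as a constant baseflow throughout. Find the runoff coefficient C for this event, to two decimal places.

ΣQ_DR = 309.4 cfs; V = ΣQ_DR·Δt = 5.569 × 10^5 ft³.
Runoff depth d = V / A = 0.4655 in.
C = d / P = 0.4655 / 0.745 = 0.62.

C ≈ 0.62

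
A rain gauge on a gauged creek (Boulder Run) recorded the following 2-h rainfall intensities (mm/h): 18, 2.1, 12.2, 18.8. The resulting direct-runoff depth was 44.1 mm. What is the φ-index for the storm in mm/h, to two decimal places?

Only the 3 blocks with intensity above φ contribute runoff: 18, 12.2, 18.8 mm/h.
Σ(I−φ)·Δt = d  ⇒  (18+12.2+18.8 − 3φ)·2 = 44.1
φ = (49.00 − 44.1/2) / 3 = 8.98 mm/h.

φ ≈ 8.98 mm/h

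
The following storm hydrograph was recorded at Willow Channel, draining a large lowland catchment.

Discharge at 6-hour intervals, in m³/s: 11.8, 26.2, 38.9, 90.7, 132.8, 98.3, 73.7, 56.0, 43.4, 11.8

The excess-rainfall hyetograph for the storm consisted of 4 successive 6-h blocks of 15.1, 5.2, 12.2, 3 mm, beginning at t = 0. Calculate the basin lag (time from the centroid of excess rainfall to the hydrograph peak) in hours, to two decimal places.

Centroid of excess rainfall: t_c = Σ P_i·t̄_i / ΣP_i = 9.5239 h (block centres at 3, 9, 15, 21 h).
Hydrograph peak occurs at t = 24 h, so basin lag t_L = 24 − 9.5239 = 14.48 h.

t_L ≈ 14.48 h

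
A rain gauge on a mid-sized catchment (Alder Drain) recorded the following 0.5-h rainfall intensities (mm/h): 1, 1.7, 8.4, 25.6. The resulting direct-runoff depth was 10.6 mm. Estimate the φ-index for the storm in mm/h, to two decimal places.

Only the 2 blocks with intensity above φ contribute runoff: 8.4, 25.6 mm/h.
Σ(I−φ)·Δt = d  ⇒  (8.4+25.6 − 2φ)·0.5 = 10.6
φ = (34.00 − 10.6/0.5) / 2 = 6.40 mm/h.

φ ≈ 6.40 mm/h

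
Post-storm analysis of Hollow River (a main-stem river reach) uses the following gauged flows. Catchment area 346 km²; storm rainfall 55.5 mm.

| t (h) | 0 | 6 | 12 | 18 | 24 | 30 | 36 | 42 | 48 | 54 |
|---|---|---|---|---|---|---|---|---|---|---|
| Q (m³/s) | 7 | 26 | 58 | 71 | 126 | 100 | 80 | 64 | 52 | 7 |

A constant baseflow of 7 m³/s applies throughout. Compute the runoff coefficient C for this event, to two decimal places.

ΣQ_DR = 521.0 m³/s; V = ΣQ_DR·Δt = 1.125 × 10^7 m³.
Runoff depth d = V / A = 32.52 mm.
C = d / P = 32.52 / 55.5 = 0.59.

C ≈ 0.59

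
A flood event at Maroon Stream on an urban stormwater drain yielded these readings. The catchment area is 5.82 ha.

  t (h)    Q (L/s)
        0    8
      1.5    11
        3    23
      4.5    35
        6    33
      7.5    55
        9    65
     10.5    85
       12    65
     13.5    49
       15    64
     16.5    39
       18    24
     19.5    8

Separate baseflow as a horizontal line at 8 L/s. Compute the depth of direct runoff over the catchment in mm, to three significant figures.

Direct runoff: 0.0, 3.0, 15.0, 27.0, 25.0, 47.0, 57.0, 77.0, 57.0, 41.0, 56.0, 31.0, 16.0, 0.0 L/s; ΣQ_DR = 452.0 L/s.
V = ΣQ_DR · Δt = 452.0 × 5400 s = 2.441 × 10^6 L.
Over A = 5.82 ha, depth = V / A = 41.9 mm.

d ≈ 41.9 mm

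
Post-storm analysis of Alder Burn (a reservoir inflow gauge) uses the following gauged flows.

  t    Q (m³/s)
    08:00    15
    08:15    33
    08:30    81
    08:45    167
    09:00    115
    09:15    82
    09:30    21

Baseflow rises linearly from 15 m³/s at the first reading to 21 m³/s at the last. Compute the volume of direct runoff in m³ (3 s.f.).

Direct-runoff ordinates (Q − Q_b): 0.00, 17.00, 64.00, 149.00, 96.00, 62.00, 0.00 m³/s.
ΣQ_DR = 388.0 m³/s.
With Δt = 0.25 h = 900 s, V = ΣQ_DR · Δt = 388.0 × 900 = 3.49 × 10^5 m³.

V ≈ 3.49 × 10^5 m³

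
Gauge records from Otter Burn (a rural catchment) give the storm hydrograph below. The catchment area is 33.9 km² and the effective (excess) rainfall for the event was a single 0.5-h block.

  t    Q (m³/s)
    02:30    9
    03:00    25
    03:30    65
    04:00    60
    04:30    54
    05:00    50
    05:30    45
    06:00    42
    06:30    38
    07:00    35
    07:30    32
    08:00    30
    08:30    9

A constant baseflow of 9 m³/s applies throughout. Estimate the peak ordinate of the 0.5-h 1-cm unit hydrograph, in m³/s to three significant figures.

Direct runoff: 0.0, 16.0, 56.0, 51.0, 45.0, 41.0, 36.0, 33.0, 29.0, 26.0, 23.0, 21.0, 0.0 m³/s; ΣQ_DR = 377.0 m³/s, peak = 56.0 m³/s.
Runoff depth d = ΣQ_DR·Δt / A = 377.0 × 1800 / (33.9 km²) = 20.02 mm.
The 1-cm UH is the DRH scaled by (10 mm)/d, so U_p = 56.0 × 10/20.02 = 28.0 m³/s.

U_p ≈ 28.0 m³/s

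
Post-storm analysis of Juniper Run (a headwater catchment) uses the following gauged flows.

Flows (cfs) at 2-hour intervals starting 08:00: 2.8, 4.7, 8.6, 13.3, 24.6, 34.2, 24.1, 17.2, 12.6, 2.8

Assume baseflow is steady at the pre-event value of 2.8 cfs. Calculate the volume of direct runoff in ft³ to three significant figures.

V ≈ 8.42 × 10^5 ft³

Direct-runoff ordinates (Q − Q_b): 0.0, 1.9, 5.8, 10.5, 21.8, 31.4, 21.3, 14.4, 9.8, 0.0 cfs.
ΣQ_DR = 116.9 cfs.
With Δt = 2 h = 7200 s, V = ΣQ_DR · Δt = 116.9 × 7200 = 8.42 × 10^5 ft³.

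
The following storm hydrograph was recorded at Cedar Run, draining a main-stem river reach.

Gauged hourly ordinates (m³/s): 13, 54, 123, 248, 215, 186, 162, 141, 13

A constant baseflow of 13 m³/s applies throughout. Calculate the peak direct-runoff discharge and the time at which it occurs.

Subtracting baseflow gives direct-runoff ordinates: 0.0, 41.0, 110.0, 235.0, 202.0, 173.0, 149.0, 128.0, 0.0 m³/s.
The maximum is 235.0 m³/s, occurring at the reading for t = 3 h.

Q_p = 235.0 m³/s at t = 3 h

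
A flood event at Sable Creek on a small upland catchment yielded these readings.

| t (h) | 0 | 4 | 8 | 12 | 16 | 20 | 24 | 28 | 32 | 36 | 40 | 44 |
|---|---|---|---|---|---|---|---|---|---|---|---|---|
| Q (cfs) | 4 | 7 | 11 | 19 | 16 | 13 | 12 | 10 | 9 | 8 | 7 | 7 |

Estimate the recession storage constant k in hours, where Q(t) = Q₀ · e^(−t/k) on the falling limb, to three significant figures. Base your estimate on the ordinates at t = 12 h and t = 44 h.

k ≈ 32.0 h

On the falling limb, Q drops from 19 to 7 cfs between t = 12 h and t = 44 h (Δt = 32 h).
k = −Δt / ln(Q₂/Q₁) = −32 / ln(7/19) = 32.0 h.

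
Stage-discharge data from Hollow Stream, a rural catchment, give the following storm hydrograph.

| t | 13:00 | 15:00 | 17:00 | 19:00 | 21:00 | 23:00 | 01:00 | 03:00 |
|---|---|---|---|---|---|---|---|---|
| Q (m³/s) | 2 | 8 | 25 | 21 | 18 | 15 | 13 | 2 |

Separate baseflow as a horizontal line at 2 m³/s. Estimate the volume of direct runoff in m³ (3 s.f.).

Direct-runoff ordinates (Q − Q_b): 0.0, 6.0, 23.0, 19.0, 16.0, 13.0, 11.0, 0.0 m³/s.
ΣQ_DR = 88.00 m³/s.
With Δt = 2 h = 7200 s, V = ΣQ_DR · Δt = 88.00 × 7200 = 6.34 × 10^5 m³.

V ≈ 6.34 × 10^5 m³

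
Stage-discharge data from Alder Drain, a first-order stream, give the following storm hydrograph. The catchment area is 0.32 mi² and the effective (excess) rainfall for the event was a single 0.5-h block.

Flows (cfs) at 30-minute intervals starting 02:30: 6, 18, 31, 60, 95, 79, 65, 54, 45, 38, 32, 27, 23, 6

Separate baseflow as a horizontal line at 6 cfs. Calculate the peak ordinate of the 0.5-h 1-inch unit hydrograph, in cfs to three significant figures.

U_p ≈ 74.3 cfs

Direct runoff: 0.0, 12.0, 25.0, 54.0, 89.0, 73.0, 59.0, 48.0, 39.0, 32.0, 26.0, 21.0, 17.0, 0.0 cfs; ΣQ_DR = 495.0 cfs, peak = 89.0 cfs.
Runoff depth d = ΣQ_DR·Δt / A = 495.0 × 1800 / (0.32 mi²) = 1.199 in.
The 1-inch UH is the DRH scaled by (1 in)/d, so U_p = 89.0 × 1/1.199 = 74.3 cfs.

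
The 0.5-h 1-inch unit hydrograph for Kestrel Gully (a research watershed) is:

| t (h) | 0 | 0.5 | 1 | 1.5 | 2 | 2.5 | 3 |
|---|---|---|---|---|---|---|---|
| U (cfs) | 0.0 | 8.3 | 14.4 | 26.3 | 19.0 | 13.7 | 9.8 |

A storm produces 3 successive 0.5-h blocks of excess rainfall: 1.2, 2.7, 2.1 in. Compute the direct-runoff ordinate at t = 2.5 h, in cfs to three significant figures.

Q ≈ 123 cfs

By discrete convolution, Q_j = Σ (P_i / 1 in) · U_{j−i}.
At t = 2.5 h (j=5): Q = (1.2/1)·13.7 + (2.7/1)·19.0 + (2.1/1)·26.3 = 123 cfs.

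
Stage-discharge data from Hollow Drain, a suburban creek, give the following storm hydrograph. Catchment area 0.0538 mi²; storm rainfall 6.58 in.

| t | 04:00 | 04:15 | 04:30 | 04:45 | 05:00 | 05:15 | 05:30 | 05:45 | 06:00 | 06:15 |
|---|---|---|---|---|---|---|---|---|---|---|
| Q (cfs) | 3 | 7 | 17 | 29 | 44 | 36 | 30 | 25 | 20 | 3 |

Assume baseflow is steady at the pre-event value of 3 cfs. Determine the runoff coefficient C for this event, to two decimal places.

C ≈ 0.20

ΣQ_DR = 184.0 cfs; V = ΣQ_DR·Δt = 1.656 × 10^5 ft³.
Runoff depth d = V / A = 1.325 in.
C = d / P = 1.325 / 6.58 = 0.20.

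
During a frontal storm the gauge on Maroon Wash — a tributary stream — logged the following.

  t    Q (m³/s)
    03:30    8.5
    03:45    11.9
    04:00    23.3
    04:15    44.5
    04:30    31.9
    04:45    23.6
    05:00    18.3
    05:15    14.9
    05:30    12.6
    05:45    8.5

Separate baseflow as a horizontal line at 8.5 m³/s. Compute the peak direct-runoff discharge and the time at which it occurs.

Subtracting baseflow gives direct-runoff ordinates: 0.0, 3.4, 14.8, 36.0, 23.4, 15.1, 9.8, 6.4, 4.1, 0.0 m³/s.
The maximum is 36.0 m³/s, occurring at the reading for t = 04:15.

Q_p = 36.0 m³/s at t = 04:15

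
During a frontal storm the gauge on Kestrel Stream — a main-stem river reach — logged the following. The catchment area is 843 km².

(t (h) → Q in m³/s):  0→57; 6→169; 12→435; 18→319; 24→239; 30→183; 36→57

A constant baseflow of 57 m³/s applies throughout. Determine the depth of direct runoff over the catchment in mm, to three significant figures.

Direct runoff: 0.0, 112.0, 378.0, 262.0, 182.0, 126.0, 0.0 m³/s; ΣQ_DR = 1060 m³/s.
V = ΣQ_DR · Δt = 1060 × 21600 s = 2.290 × 10^7 m³.
Over A = 843 km², depth = V / A = 27.2 mm.

d ≈ 27.2 mm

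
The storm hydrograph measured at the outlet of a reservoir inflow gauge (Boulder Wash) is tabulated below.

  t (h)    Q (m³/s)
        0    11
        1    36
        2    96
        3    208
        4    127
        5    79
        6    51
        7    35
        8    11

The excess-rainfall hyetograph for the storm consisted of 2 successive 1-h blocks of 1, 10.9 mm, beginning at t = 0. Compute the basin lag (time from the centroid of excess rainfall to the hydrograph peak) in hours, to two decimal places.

Centroid of excess rainfall: t_c = Σ P_i·t̄_i / ΣP_i = 1.4160 h (block centres at 0.5, 1.5 h).
Hydrograph peak occurs at t = 3 h, so basin lag t_L = 3 − 1.4160 = 1.58 h.

t_L ≈ 1.58 h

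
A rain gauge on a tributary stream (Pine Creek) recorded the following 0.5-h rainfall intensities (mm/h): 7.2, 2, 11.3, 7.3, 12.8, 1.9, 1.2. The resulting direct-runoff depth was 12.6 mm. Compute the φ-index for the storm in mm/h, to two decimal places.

φ ≈ 3.35 mm/h

Only the 4 blocks with intensity above φ contribute runoff: 7.2, 11.3, 7.3, 12.8 mm/h.
Σ(I−φ)·Δt = d  ⇒  (7.2+11.3+7.3+12.8 − 4φ)·0.5 = 12.6
φ = (38.60 − 12.6/0.5) / 4 = 3.35 mm/h.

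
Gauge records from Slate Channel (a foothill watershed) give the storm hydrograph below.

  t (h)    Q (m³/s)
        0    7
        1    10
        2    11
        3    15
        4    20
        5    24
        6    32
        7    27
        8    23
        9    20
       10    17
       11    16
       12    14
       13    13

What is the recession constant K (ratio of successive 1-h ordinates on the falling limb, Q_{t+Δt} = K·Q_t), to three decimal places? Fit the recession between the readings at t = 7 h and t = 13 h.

Using the recession-limb readings at t = 7 h and t = 13 h: Q falls from 27 to 13 m³/s over 6 intervals.
K = (Q₂/Q₁)^(1/6) = (13/27)^(1/6) = 0.885.

K ≈ 0.885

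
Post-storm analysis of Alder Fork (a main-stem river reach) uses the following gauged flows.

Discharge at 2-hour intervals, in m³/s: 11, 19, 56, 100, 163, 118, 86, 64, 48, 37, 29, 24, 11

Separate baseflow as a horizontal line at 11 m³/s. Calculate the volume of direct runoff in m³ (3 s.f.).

Direct-runoff ordinates (Q − Q_b): 0.0, 8.0, 45.0, 89.0, 152.0, 107.0, 75.0, 53.0, 37.0, 26.0, 18.0, 13.0, 0.0 m³/s.
ΣQ_DR = 623.0 m³/s.
With Δt = 2 h = 7200 s, V = ΣQ_DR · Δt = 623.0 × 7200 = 4.49 × 10^6 m³.

V ≈ 4.49 × 10^6 m³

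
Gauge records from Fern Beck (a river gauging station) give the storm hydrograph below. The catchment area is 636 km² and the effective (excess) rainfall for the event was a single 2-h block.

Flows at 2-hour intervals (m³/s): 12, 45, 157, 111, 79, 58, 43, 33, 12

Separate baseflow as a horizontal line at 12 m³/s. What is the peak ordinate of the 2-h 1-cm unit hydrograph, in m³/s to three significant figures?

Direct runoff: 0.0, 33.0, 145.0, 99.0, 67.0, 46.0, 31.0, 21.0, 0.0 m³/s; ΣQ_DR = 442.0 m³/s, peak = 145.0 m³/s.
Runoff depth d = ΣQ_DR·Δt / A = 442.0 × 7200 / (636 km²) = 5.004 mm.
The 1-cm UH is the DRH scaled by (10 mm)/d, so U_p = 145.0 × 10/5.004 = 290 m³/s.

U_p ≈ 290 m³/s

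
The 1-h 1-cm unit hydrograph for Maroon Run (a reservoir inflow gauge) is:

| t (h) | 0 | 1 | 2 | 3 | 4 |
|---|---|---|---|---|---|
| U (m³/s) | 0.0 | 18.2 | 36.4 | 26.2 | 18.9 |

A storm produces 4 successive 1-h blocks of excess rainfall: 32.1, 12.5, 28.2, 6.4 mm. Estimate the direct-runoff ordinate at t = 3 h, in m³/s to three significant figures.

Q ≈ 181 m³/s

By discrete convolution, Q_j = Σ (P_i / 10 mm) · U_{j−i}.
At t = 3 h (j=3): Q = (32.1/10)·26.2 + (12.5/10)·36.4 + (28.2/10)·18.2 + (6.4/10)·0.0 = 181 m³/s.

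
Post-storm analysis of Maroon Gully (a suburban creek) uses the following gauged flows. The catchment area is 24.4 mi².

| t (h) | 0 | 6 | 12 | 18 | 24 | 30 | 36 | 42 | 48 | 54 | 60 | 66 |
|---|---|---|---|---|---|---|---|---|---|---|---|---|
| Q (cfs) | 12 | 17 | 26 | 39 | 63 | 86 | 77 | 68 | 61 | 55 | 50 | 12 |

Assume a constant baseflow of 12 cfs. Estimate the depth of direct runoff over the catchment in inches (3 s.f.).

Direct runoff: 0.0, 5.0, 14.0, 27.0, 51.0, 74.0, 65.0, 56.0, 49.0, 43.0, 38.0, 0.0 cfs; ΣQ_DR = 422.0 cfs.
V = ΣQ_DR · Δt = 422.0 × 21600 s = 9.115 × 10^6 ft³.
Over A = 24.4 mi², depth = V / A = 0.161 in.

d ≈ 0.161 in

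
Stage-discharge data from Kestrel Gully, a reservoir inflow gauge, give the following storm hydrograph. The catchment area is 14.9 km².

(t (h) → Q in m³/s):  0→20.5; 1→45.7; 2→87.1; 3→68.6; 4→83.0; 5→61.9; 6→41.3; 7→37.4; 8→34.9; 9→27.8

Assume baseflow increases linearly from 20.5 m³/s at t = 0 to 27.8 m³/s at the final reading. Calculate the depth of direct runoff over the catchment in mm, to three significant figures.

Direct runoff: 0.00, 24.39, 64.98, 45.67, 59.26, 37.34, 15.93, 11.22, 7.91, 0.00 m³/s; ΣQ_DR = 266.7 m³/s.
V = ΣQ_DR · Δt = 266.7 × 3600 s = 9.601 × 10^5 m³.
Over A = 14.9 km², depth = V / A = 64.4 mm.

d ≈ 64.4 mm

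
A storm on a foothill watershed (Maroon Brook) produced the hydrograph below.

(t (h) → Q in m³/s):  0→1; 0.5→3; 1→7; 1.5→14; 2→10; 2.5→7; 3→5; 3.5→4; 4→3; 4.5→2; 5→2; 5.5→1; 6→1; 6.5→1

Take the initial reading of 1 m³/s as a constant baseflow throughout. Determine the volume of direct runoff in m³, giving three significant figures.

Direct-runoff ordinates (Q − Q_b): 0.0, 2.0, 6.0, 13.0, 9.0, 6.0, 4.0, 3.0, 2.0, 1.0, 1.0, 0.0, 0.0, 0.0 m³/s.
ΣQ_DR = 47.00 m³/s.
With Δt = 0.5 h = 1800 s, V = ΣQ_DR · Δt = 47.00 × 1800 = 84600 m³.

V ≈ 84600 m³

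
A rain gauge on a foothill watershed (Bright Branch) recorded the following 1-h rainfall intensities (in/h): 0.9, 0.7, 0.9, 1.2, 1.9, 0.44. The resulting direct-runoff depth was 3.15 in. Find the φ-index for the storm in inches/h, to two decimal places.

φ ≈ 0.49 in/h

Only the 5 blocks with intensity above φ contribute runoff: 0.9, 0.7, 0.9, 1.2, 1.9 in/h.
Σ(I−φ)·Δt = d  ⇒  (0.9+0.7+0.9+1.2+1.9 − 5φ)·1 = 3.15
φ = (5.600 − 3.15/1) / 5 = 0.49 in/h.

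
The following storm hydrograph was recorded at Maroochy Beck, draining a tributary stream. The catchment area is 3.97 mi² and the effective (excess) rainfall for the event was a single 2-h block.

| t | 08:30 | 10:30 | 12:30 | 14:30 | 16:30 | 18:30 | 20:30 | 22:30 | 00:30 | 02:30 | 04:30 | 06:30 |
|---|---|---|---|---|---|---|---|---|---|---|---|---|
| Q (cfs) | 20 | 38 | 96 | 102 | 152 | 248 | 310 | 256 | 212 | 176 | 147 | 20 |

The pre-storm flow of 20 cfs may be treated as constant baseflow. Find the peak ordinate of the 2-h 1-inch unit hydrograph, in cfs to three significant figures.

U_p ≈ 242 cfs

Direct runoff: 0.0, 18.0, 76.0, 82.0, 132.0, 228.0, 290.0, 236.0, 192.0, 156.0, 127.0, 0.0 cfs; ΣQ_DR = 1537 cfs, peak = 290.0 cfs.
Runoff depth d = ΣQ_DR·Δt / A = 1537 × 7200 / (3.97 mi²) = 1.200 in.
The 1-inch UH is the DRH scaled by (1 in)/d, so U_p = 290.0 × 1/1.200 = 242 cfs.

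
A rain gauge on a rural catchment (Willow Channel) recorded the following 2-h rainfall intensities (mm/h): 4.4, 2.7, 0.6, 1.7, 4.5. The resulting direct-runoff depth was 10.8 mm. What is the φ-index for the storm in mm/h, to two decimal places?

φ ≈ 2.07 mm/h

Only the 3 blocks with intensity above φ contribute runoff: 4.4, 2.7, 4.5 mm/h.
Σ(I−φ)·Δt = d  ⇒  (4.4+2.7+4.5 − 3φ)·2 = 10.8
φ = (11.60 − 10.8/2) / 3 = 2.07 mm/h.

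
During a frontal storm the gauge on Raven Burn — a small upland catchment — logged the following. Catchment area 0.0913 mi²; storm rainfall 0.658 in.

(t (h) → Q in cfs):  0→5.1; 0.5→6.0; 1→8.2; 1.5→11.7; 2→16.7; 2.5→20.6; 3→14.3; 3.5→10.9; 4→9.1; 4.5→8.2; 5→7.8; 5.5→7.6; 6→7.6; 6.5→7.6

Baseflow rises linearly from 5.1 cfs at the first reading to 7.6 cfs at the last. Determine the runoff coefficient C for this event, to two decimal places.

C ≈ 0.68

ΣQ_DR = 52.50 cfs; V = ΣQ_DR·Δt = 94500 ft³.
Runoff depth d = V / A = 0.4455 in.
C = d / P = 0.4455 / 0.658 = 0.68.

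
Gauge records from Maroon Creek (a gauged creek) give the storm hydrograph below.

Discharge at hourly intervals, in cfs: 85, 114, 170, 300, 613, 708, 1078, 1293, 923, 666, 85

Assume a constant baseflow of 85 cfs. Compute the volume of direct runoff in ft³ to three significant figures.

Direct-runoff ordinates (Q − Q_b): 0.0, 29.0, 85.0, 215.0, 528.0, 623.0, 993.0, 1208.0, 838.0, 581.0, 0.0 cfs.
ΣQ_DR = 5100 cfs.
With Δt = 1 h = 3600 s, V = ΣQ_DR · Δt = 5100 × 3600 = 1.84 × 10^7 ft³.

V ≈ 1.84 × 10^7 ft³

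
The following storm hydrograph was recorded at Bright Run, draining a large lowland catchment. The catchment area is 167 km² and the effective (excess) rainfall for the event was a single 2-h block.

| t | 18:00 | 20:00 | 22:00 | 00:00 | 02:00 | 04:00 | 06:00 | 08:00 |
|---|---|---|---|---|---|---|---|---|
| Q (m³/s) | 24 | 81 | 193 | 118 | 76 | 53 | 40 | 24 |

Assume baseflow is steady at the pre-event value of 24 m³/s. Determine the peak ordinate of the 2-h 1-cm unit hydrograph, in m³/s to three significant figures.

U_p ≈ 94.0 m³/s

Direct runoff: 0.0, 57.0, 169.0, 94.0, 52.0, 29.0, 16.0, 0.0 m³/s; ΣQ_DR = 417.0 m³/s, peak = 169.0 m³/s.
Runoff depth d = ΣQ_DR·Δt / A = 417.0 × 7200 / (167 km²) = 17.98 mm.
The 1-cm UH is the DRH scaled by (10 mm)/d, so U_p = 169.0 × 10/17.98 = 94.0 m³/s.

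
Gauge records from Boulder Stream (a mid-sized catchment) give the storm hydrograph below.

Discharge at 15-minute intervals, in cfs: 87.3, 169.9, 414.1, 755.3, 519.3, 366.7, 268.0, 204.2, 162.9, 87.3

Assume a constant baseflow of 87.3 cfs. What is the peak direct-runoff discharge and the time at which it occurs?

Subtracting baseflow gives direct-runoff ordinates: 0.0, 82.6, 326.8, 668.0, 432.0, 279.4, 180.7, 116.9, 75.6, 0.0 cfs.
The maximum is 668.0 cfs, occurring at the reading for t = 0.75 h.

Q_p = 668.0 cfs at t = 0.75 h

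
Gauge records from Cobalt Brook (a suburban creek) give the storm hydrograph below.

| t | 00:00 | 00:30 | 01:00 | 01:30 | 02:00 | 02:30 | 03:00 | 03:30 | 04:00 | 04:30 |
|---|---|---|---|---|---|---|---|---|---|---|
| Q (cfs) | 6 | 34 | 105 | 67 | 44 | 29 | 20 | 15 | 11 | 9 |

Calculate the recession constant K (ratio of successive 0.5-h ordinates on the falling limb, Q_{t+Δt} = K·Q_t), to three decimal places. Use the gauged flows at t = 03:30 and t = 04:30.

K ≈ 0.775

Using the recession-limb readings at t = 03:30 and t = 04:30: Q falls from 15 to 9 cfs over 2 intervals.
K = (Q₂/Q₁)^(1/2) = (9/15)^(1/2) = 0.775.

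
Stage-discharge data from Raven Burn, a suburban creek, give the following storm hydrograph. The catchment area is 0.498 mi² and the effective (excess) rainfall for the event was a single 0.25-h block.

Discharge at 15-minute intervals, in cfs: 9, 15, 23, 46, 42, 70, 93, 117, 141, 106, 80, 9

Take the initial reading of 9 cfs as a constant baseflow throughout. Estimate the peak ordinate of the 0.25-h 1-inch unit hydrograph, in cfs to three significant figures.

Direct runoff: 0.0, 6.0, 14.0, 37.0, 33.0, 61.0, 84.0, 108.0, 132.0, 97.0, 71.0, 0.0 cfs; ΣQ_DR = 643.0 cfs, peak = 132.0 cfs.
Runoff depth d = ΣQ_DR·Δt / A = 643.0 × 900 / (0.498 mi²) = 0.5002 in.
The 1-inch UH is the DRH scaled by (1 in)/d, so U_p = 132.0 × 1/0.5002 = 264 cfs.

U_p ≈ 264 cfs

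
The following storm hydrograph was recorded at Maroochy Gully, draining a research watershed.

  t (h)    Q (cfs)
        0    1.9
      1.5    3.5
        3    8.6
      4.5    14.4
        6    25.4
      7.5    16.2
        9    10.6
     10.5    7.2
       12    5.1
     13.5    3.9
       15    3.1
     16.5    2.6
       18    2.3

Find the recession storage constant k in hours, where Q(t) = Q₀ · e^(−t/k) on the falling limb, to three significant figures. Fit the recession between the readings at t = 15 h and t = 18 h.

On the falling limb, Q drops from 3.1 to 2.3 cfs between t = 15 h and t = 18 h (Δt = 3 h).
k = −Δt / ln(Q₂/Q₁) = −3 / ln(2.3/3.1) = 10.1 h.

k ≈ 10.1 h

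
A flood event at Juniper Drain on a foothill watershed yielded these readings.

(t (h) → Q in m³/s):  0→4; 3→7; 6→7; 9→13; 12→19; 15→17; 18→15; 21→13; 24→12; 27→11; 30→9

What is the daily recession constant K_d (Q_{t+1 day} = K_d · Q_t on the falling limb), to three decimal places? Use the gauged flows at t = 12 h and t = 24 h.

Between t = 12 h and t = 24 h the flow falls from 19 to 12 m³/s over 4×3 h = 12 h.
Per-interval ratio K = (12/19)^(1/4) = 0.8915; K_d = K^(24/3) = 0.399.

K_d ≈ 0.399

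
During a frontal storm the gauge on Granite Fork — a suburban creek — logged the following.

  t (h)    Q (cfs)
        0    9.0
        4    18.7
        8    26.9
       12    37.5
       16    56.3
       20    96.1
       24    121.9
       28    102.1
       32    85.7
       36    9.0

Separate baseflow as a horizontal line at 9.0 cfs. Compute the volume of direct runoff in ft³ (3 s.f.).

Direct-runoff ordinates (Q − Q_b): 0.0, 9.7, 17.9, 28.5, 47.3, 87.1, 112.9, 93.1, 76.7, 0.0 cfs.
ΣQ_DR = 473.2 cfs.
With Δt = 4 h = 14400 s, V = ΣQ_DR · Δt = 473.2 × 14400 = 6.81 × 10^6 ft³.

V ≈ 6.81 × 10^6 ft³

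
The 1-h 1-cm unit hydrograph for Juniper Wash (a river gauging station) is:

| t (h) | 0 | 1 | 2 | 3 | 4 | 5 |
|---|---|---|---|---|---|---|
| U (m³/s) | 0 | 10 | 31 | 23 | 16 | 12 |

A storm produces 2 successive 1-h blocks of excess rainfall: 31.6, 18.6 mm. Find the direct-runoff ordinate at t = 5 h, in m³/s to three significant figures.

Q ≈ 67.7 m³/s

By discrete convolution, Q_j = Σ (P_i / 10 mm) · U_{j−i}.
At t = 5 h (j=5): Q = (31.6/10)·12 + (18.6/10)·16 = 67.7 m³/s.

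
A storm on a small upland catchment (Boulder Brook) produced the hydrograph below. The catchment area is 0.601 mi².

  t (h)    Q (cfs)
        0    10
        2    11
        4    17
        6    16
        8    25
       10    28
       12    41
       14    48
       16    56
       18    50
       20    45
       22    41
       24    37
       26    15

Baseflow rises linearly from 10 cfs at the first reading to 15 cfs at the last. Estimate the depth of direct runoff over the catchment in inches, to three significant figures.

Direct runoff: 0.00, 0.62, 6.23, 4.85, 13.46, 16.08, 28.69, 35.31, 42.92, 36.54, 31.15, 26.77, 22.38, 0.00 cfs; ΣQ_DR = 265.0 cfs.
V = ΣQ_DR · Δt = 265.0 × 7200 s = 1.908 × 10^6 ft³.
Over A = 0.601 mi², depth = V / A = 1.37 in.

d ≈ 1.37 in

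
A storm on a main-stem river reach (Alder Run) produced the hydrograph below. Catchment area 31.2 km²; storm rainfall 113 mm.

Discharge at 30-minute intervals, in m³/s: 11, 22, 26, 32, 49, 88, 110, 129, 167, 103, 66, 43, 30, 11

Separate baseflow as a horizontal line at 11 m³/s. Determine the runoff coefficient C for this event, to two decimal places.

ΣQ_DR = 733.0 m³/s; V = ΣQ_DR·Δt = 1.319 × 10^6 m³.
Runoff depth d = V / A = 42.29 mm.
C = d / P = 42.29 / 113 = 0.37.

C ≈ 0.37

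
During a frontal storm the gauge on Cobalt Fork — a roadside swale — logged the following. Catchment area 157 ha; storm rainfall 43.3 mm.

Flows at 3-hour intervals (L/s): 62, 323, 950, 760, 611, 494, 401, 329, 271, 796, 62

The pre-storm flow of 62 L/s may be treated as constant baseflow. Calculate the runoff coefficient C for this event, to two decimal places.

C ≈ 0.70

ΣQ_DR = 4377 L/s; V = ΣQ_DR·Δt = 4.727 × 10^7 L.
Runoff depth d = V / A = 30.11 mm.
C = d / P = 30.11 / 43.3 = 0.70.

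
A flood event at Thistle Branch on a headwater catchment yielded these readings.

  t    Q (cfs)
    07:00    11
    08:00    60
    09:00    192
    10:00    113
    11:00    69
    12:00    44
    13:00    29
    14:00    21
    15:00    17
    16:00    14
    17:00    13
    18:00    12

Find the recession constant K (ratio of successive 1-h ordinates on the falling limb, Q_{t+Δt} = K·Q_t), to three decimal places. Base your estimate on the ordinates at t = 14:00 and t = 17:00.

Using the recession-limb readings at t = 14:00 and t = 17:00: Q falls from 21 to 13 cfs over 3 intervals.
K = (Q₂/Q₁)^(1/3) = (13/21)^(1/3) = 0.852.

K ≈ 0.852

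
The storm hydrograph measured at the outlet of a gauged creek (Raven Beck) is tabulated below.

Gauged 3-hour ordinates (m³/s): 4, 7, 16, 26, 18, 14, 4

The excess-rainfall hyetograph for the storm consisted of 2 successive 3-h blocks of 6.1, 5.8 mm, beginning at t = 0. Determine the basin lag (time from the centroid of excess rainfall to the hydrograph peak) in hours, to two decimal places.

t_L ≈ 6.04 h

Centroid of excess rainfall: t_c = Σ P_i·t̄_i / ΣP_i = 2.9622 h (block centres at 1.5, 4.5 h).
Hydrograph peak occurs at t = 9 h, so basin lag t_L = 9 − 2.9622 = 6.04 h.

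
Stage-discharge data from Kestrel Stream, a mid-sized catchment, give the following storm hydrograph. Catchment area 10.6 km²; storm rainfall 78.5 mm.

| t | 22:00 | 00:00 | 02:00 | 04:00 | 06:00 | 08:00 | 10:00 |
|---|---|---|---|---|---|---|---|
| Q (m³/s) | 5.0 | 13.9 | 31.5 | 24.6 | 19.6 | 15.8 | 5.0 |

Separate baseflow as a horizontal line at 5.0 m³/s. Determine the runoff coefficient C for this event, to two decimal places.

C ≈ 0.70

ΣQ_DR = 80.40 m³/s; V = ΣQ_DR·Δt = 5.789 × 10^5 m³.
Runoff depth d = V / A = 54.61 mm.
C = d / P = 54.61 / 78.5 = 0.70.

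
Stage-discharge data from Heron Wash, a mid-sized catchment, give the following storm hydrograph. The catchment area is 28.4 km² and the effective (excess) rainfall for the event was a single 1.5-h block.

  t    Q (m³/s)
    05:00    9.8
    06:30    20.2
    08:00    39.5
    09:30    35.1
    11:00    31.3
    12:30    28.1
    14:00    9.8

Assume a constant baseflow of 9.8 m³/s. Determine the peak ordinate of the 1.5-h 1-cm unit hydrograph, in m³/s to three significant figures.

Direct runoff: 0.0, 10.4, 29.7, 25.3, 21.5, 18.3, 0.0 m³/s; ΣQ_DR = 105.2 m³/s, peak = 29.7 m³/s.
Runoff depth d = ΣQ_DR·Δt / A = 105.2 × 5400 / (28.4 km²) = 20.00 mm.
The 1-cm UH is the DRH scaled by (10 mm)/d, so U_p = 29.7 × 10/20.00 = 14.8 m³/s.

U_p ≈ 14.8 m³/s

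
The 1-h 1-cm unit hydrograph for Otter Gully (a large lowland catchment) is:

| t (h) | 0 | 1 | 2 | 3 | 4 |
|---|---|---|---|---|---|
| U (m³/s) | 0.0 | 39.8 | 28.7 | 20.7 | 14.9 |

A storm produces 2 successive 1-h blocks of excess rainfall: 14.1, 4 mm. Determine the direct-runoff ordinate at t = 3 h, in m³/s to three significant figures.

By discrete convolution, Q_j = Σ (P_i / 10 mm) · U_{j−i}.
At t = 3 h (j=3): Q = (14.1/10)·20.7 + (4/10)·28.7 = 40.7 m³/s.

Q ≈ 40.7 m³/s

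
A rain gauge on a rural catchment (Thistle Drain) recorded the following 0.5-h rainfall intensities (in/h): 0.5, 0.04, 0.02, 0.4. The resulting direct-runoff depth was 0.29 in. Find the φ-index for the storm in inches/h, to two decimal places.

φ ≈ 0.16 in/h

Only the 2 blocks with intensity above φ contribute runoff: 0.5, 0.4 in/h.
Σ(I−φ)·Δt = d  ⇒  (0.5+0.4 − 2φ)·0.5 = 0.29
φ = (0.9000 − 0.29/0.5) / 2 = 0.16 in/h.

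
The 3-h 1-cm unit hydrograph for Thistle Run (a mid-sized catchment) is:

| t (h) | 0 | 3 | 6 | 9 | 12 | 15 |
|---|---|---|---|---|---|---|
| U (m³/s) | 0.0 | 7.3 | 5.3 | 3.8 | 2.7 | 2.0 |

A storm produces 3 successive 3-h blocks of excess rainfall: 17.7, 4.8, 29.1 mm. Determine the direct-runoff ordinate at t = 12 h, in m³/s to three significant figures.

Q ≈ 22.0 m³/s

By discrete convolution, Q_j = Σ (P_i / 10 mm) · U_{j−i}.
At t = 12 h (j=4): Q = (17.7/10)·2.7 + (4.8/10)·3.8 + (29.1/10)·5.3 = 22.0 m³/s.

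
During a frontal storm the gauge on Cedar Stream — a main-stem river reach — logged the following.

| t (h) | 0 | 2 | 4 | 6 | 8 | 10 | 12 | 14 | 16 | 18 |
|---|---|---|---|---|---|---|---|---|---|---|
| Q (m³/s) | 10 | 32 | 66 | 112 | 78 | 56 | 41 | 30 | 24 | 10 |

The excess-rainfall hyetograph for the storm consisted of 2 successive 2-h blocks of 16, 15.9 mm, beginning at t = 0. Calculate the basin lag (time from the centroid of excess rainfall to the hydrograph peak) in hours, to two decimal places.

t_L ≈ 4.00 h

Centroid of excess rainfall: t_c = Σ P_i·t̄_i / ΣP_i = 1.9969 h (block centres at 1, 3 h).
Hydrograph peak occurs at t = 6 h, so basin lag t_L = 6 − 1.9969 = 4.00 h.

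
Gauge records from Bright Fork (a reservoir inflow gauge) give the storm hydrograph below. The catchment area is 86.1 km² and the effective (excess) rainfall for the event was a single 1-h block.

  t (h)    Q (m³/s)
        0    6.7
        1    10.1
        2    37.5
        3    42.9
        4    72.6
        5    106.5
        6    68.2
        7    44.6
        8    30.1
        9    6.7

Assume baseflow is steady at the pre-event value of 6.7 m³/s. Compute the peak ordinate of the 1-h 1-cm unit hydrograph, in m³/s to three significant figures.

U_p ≈ 66.5 m³/s

Direct runoff: 0.0, 3.4, 30.8, 36.2, 65.9, 99.8, 61.5, 37.9, 23.4, 0.0 m³/s; ΣQ_DR = 358.9 m³/s, peak = 99.8 m³/s.
Runoff depth d = ΣQ_DR·Δt / A = 358.9 × 3600 / (86.1 km²) = 15.01 mm.
The 1-cm UH is the DRH scaled by (10 mm)/d, so U_p = 99.8 × 10/15.01 = 66.5 m³/s.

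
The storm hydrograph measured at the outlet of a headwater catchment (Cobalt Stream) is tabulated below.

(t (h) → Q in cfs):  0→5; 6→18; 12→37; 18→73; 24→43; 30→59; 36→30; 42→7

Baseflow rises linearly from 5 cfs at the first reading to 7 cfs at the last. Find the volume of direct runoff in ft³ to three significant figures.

V ≈ 4.84 × 10^6 ft³

Direct-runoff ordinates (Q − Q_b): 0.00, 12.71, 31.43, 67.14, 36.86, 52.57, 23.29, 0.00 cfs.
ΣQ_DR = 224.0 cfs.
With Δt = 6 h = 21600 s, V = ΣQ_DR · Δt = 224.0 × 21600 = 4.84 × 10^6 ft³.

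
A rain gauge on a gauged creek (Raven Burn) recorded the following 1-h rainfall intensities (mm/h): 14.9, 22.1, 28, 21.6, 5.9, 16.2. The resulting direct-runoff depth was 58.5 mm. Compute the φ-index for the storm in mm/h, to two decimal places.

Only the 5 blocks with intensity above φ contribute runoff: 14.9, 22.1, 28, 21.6, 16.2 mm/h.
Σ(I−φ)·Δt = d  ⇒  (14.9+22.1+28+21.6+16.2 − 5φ)·1 = 58.5
φ = (102.8 − 58.5/1) / 5 = 8.86 mm/h.

φ ≈ 8.86 mm/h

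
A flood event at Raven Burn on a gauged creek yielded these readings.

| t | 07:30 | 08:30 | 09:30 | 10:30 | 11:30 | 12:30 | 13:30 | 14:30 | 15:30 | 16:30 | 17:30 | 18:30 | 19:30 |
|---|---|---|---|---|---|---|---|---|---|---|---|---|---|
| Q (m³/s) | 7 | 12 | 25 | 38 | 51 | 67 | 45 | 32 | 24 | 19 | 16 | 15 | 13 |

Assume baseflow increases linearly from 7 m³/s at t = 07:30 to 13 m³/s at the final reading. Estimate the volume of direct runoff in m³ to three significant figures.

V ≈ 8.42 × 10^5 m³

Direct-runoff ordinates (Q − Q_b): 0.00, 4.50, 17.00, 29.50, 42.00, 57.50, 35.00, 21.50, 13.00, 7.50, 4.00, 2.50, 0.00 m³/s.
ΣQ_DR = 234.0 m³/s.
With Δt = 1 h = 3600 s, V = ΣQ_DR · Δt = 234.0 × 3600 = 8.42 × 10^5 m³.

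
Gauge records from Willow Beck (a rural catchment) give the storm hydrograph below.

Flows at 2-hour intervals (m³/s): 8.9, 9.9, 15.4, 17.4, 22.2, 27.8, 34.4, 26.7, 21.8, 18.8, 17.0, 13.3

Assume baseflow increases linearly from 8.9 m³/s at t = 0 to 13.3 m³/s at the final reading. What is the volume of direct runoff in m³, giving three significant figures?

V ≈ 7.23 × 10^5 m³

Direct-runoff ordinates (Q − Q_b): 0.00, 0.60, 5.70, 7.30, 11.70, 16.90, 23.10, 15.00, 9.70, 6.30, 4.10, 0.00 m³/s.
ΣQ_DR = 100.4 m³/s.
With Δt = 2 h = 7200 s, V = ΣQ_DR · Δt = 100.4 × 7200 = 7.23 × 10^5 m³.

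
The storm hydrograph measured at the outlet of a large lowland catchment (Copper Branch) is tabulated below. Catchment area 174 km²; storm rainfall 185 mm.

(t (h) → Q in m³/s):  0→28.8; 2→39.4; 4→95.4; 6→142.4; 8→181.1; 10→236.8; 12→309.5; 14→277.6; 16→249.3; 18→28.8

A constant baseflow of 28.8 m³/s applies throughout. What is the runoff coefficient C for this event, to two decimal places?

C ≈ 0.29

ΣQ_DR = 1301 m³/s; V = ΣQ_DR·Δt = 9.368 × 10^6 m³.
Runoff depth d = V / A = 53.84 mm.
C = d / P = 53.84 / 185 = 0.29.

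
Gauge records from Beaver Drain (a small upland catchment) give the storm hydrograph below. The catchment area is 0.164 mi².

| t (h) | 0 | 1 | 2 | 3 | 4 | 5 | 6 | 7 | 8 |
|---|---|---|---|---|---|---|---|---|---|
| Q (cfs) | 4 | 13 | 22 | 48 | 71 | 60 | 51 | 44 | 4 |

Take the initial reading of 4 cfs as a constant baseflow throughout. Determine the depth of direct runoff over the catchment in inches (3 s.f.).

Direct runoff: 0.0, 9.0, 18.0, 44.0, 67.0, 56.0, 47.0, 40.0, 0.0 cfs; ΣQ_DR = 281.0 cfs.
V = ΣQ_DR · Δt = 281.0 × 3600 s = 1.012 × 10^6 ft³.
Over A = 0.164 mi², depth = V / A = 2.66 in.

d ≈ 2.66 in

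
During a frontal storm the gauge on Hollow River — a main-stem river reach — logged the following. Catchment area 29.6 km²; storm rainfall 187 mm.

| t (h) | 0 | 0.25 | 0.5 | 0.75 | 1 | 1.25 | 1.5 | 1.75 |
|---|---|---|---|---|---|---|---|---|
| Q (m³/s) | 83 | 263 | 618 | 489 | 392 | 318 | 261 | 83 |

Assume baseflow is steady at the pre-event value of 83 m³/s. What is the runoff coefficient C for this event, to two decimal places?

ΣQ_DR = 1843 m³/s; V = ΣQ_DR·Δt = 1.659 × 10^6 m³.
Runoff depth d = V / A = 56.04 mm.
C = d / P = 56.04 / 187 = 0.30.

C ≈ 0.30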